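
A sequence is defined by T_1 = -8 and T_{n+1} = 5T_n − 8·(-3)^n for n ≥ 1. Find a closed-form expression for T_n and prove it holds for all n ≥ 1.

Claim: T_n = -5^n + (-3)^n.

Base case: T_1 = -8, and -5^1 + (-3)^1 = -5 − 3 = -8.
Assume T_m = -5^m + (-3)^m for some m ≥ 1.
Then T_{m+1} = 5T_m − 8·(-3)^m = 5·(-5^m + (-3)^m) − 8·(-3)^m = -5^{m+1} + 5·(-3)^m − 8·(-3)^m = -5^{m+1} − 3·(-3)^m = -5^{m+1} + (-3)^{m+1}.
So the formula holds for m+1, and by induction T_n = -5^n + (-3)^n for all n ≥ 1.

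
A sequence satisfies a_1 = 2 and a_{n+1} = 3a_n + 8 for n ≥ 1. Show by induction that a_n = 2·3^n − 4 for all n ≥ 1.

Base case: a_1 = 2, and 2·3^1 − 4 = 6 − 4 = 2.
Assume a_k = 2·3^k − 4 for some k ≥ 1.
Then a_{k+1} = 3a_k + 8 = 3·(2·3^k − 4) + 8 = 6·3^k − 12 + 8 = 2·3^{k+1} − 4.
By induction, a_n = 2·3^n − 4 for all n ≥ 1.

a_n = 2·3^n − 4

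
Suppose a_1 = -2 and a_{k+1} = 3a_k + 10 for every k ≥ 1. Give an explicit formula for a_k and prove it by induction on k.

Claim: a_k = 3^k − 5.

Base case: a_1 = -2, and 3^1 − 5 = 3 − 5 = -2.
Assume a_r = 3^r − 5 for some r ≥ 1.
Then a_{r+1} = 3a_r + 10 = 3·(3^r − 5) + 10 = 3^{r+1} − 15 + 10 = 3^{r+1} − 5.
This completes the inductive step, so a_k = 3^k − 5 for all k ≥ 1.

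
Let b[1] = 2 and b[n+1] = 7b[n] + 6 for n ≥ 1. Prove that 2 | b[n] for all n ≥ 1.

Base case: b[1] = 2 = 2·1, so 2 | b[1].
Assume 2 | b[j], so b[j] = 2t for some integer t.
Then b[j+1] = 7b[j] + 6 = 7·(2t) + 6 = 2(7t + 3), so 2 | b[j+1].
By induction, 2 | b[n] for all n ≥ 1.

2 | b[n]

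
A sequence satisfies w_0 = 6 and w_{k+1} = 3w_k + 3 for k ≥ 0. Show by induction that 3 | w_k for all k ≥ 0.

Base case: w_0 = 6 = 3·2, so 3 | w_0.
Assume 3 | w_r, so w_r = 3t for some integer t.
Then w_{r+1} = 3w_r + 3 = 3·(3t) + 3 = 3(3t + 1), so 3 | w_{r+1}.
This completes the inductive step, so 3 | w_k for all k ≥ 0.

3 | w_k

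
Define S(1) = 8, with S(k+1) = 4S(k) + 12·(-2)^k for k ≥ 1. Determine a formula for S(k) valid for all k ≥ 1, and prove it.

Claim: S(k) = 4^k − 2·(-2)^k.

Base case: S(1) = 8, and 4^1 − 2·(-2)^1 = 4 + 4 = 8.
Assume S(j) = 4^j − 2·(-2)^j for some j ≥ 1.
Then S(j+1) = 4S(j) + 12·(-2)^j = 4·(4^j − 2·(-2)^j) + 12·(-2)^j = 4^{j+1} − 8·(-2)^j + 12·(-2)^j = 4^{j+1} + 4·(-2)^j = 4^{j+1} − 2·(-2)^{j+1}.
This completes the inductive step, so S(k) = 4^k − 2·(-2)^k for all k ≥ 1.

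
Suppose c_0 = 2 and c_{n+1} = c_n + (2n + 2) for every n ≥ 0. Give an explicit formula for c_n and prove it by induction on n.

Claim: c_n = n^2 + n + 2.

Base case: c_0 = 2, and 0^2 + 0 + 2 = 2.
Assume c_j = j^2 + j + 2.
Then c_{j+1} = c_j + (2j + 2) = (j^2 + j + 2) + (2j + 2) = j^2 + 3j + 4,
and (j+1)^2 + (j+1) + 2 = j^2 + 3j + 4.
Hence c_n = n^2 + n + 2 for every n ≥ 0, by induction.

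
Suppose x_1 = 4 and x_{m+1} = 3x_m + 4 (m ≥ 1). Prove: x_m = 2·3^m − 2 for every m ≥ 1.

Base case: x_1 = 4, and 2·3^1 − 2 = 6 − 2 = 4.
Assume x_k = 2·3^k − 2 for some k ≥ 1.
Then x_{k+1} = 3x_k + 4 = 3·(2·3^k − 2) + 4 = 6·3^k − 6 + 4 = 2·3^{k+1} − 2.
Hence x_m = 2·3^m − 2 for every m ≥ 1, by induction.

x_m = 2·3^m − 2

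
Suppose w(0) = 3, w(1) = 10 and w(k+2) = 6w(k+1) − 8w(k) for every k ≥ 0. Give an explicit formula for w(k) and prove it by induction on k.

Claim: w(k) = 2·4^k + 2^k.

Base cases: w(0) = 3 and 2·4^0 + 2^0 = 3; w(1) = 10 and 2·4^1 + 2^1 = 10.
Assume w(j) = 2·4^j + 2^j for all 0 ≤ j ≤ m, where m ≥ 1.
Then w(m+1) = 6w(m) − 8w(m−1) = 6·(2·4^m + 2^m) − 8·(2·4^{m−1} + 2^{m−1}) = 2·(6·4 − 8)4^{m−1} + (6·2 − 8)2^{m−1} = 32·4^{m−1} + 4·2^{m−1} = 2·4^{m+1} + 2^{m+1}.
Hence w(k) = 2·4^k + 2^k for every k ≥ 0, by strong induction.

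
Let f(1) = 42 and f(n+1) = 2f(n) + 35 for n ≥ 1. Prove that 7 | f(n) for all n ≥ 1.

Base case: f(1) = 42 = 7·6, so 7 | f(1).
Assume 7 | f(k), so f(k) = 7t for some integer t.
Then f(k+1) = 2f(k) + 35 = 2·(7t) + 35 = 7(2t + 5), so 7 | f(k+1).
Hence 7 | f(n) for every n ≥ 1, by induction.

7 | f(n)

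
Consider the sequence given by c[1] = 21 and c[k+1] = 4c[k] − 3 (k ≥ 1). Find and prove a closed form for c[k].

Claim: c[k] = 5·4^k + 1.

Base case: c[1] = 21, and 5·4^1 + 1 = 20 + 1 = 21.
Assume c[r] = 5·4^r + 1 for some r ≥ 1.
Then c[r+1] = 4c[r] − 3 = 4·(5·4^r + 1) − 3 = 20·4^r + 4 − 3 = 5·4^{r+1} + 1.
Hence c[k] = 5·4^k + 1 for every k ≥ 1, by induction.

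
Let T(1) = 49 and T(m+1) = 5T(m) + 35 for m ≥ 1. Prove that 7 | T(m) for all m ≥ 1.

Base case: T(1) = 49 = 7·7, so 7 | T(1).
Assume 7 | T(r), so T(r) = 7t for some integer t.
Then T(r+1) = 5T(r) + 35 = 5·(7t) + 35 = 7(5t + 5), so 7 | T(r+1).
By induction, 7 | T(m) for all m ≥ 1.

7 | T(m)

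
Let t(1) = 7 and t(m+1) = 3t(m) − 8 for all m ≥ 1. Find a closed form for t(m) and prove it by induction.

Claim: t(m) = 3^m + 4.

Base case: t(1) = 7, and 3^1 + 4 = 3 + 4 = 7.
Assume t(k) = 3^k + 4 for some k ≥ 1.
Then t(k+1) = 3t(k) − 8 = 3·(3^k + 4) − 8 = 3^{k+1} + 12 − 8 = 3^{k+1} + 4.
So the formula holds for k+1, and by induction t(m) = 3^m + 4 for all m ≥ 1.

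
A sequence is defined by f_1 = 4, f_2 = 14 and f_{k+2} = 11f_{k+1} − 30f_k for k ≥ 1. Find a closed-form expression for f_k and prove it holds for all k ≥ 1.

Claim: f_k = 2·5^k − 6^k.

Base cases: f_1 = 4 and 2·5^1 − 6^1 = 4; f_2 = 14 and 2·5^2 − 6^2 = 14.
Assume f_j = 2·5^j − 6^j for all 1 ≤ j ≤ m, where m ≥ 2.
Then f_{m+1} = 11f_m − 30f_{m−1} = 11·(2·5^m − 6^m) − 30·(2·5^{m−1} − 6^{m−1}) = 2·(11·5 − 30)5^{m−1} − (11·6 − 30)6^{m−1} = 50·5^{m−1} − 36·6^{m−1} = 2·5^{m+1} − 6^{m+1}.
Hence f_k = 2·5^k − 6^k for every k ≥ 1, by strong induction.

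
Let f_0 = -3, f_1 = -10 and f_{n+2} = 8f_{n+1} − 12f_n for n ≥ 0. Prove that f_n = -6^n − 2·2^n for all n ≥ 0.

Base cases: f_0 = -3 and -6^0 − 2·2^0 = -3; f_1 = -10 and -6^1 − 2·2^1 = -10.
Assume f_j = -6^j − 2·2^j for all 0 ≤ j ≤ m, where m ≥ 1.
Then f_{m+1} = 8f_m − 12f_{m−1} = 8·(-6^m − 2·2^m) − 12·(-6^{m−1} − 2·2^{m−1}) = -(8·6 − 12)6^{m−1} − 2·(8·2 − 12)2^{m−1} = -36·6^{m−1} − 8·2^{m−1} = -6^{m+1} − 2·2^{m+1}.
This completes the inductive step, so f_n = -6^n − 2·2^n for all n ≥ 0.

f_n = -6^n − 2·2^n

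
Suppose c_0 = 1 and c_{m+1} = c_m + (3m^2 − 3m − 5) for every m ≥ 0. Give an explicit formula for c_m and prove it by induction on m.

Claim: c_m = m^3 − 3m^2 − 3m + 1.

Base case: c_0 = 1, and 0^3 − 3·0^2 − 3·0 + 1 = 1.
Assume c_j = j^3 − 3j^2 − 3j + 1.
Then c_{j+1} = c_j + (3j^2 − 3j − 5) = (j^3 − 3j^2 − 3j + 1) + (3j^2 − 3j − 5) = j^3 − 6j − 4,
and (j+1)^3 − 3·(j+1)^2 − 3·(j+1) + 1 = j^3 − 6j − 4.
This completes the inductive step, so c_m = m^3 − 3m^2 − 3m + 1 for all m ≥ 0.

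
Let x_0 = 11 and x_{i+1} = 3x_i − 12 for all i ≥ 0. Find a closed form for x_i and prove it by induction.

Claim: x_i = 5·3^i + 6.

Base case: x_0 = 11, and 5·3^0 + 6 = 5 + 6 = 11.
Assume x_j = 5·3^j + 6 for some j ≥ 0.
Then x_{j+1} = 3x_j − 12 = 3·(5·3^j + 6) − 12 = 15·3^j + 18 − 12 = 5·3^{j+1} + 6.
This completes the inductive step, so x_i = 5·3^i + 6 for all i ≥ 0.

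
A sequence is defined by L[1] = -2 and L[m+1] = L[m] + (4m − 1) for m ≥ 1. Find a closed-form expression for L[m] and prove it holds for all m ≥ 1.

Claim: L[m] = 2m^2 − 3m − 1.

Base case: L[1] = -2, and 2·1^2 − 3·1 − 1 = -2.
Assume L[k] = 2k^2 − 3k − 1.
Then L[k+1] = L[k] + (4k − 1) = (2k^2 − 3k − 1) + (4k − 1) = 2k^2 + k − 2,
and 2·(k+1)^2 − 3·(k+1) − 1 = 2k^2 + k − 2.
Hence L[m] = 2m^2 − 3m − 1 for every m ≥ 1, by induction.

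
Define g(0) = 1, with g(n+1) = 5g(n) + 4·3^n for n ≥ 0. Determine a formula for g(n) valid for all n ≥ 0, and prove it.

Claim: g(n) = 3·5^n − 2·3^n.

Base case: g(0) = 1, and 3·5^0 − 2·3^0 = 3 − 2 = 1.
Assume g(j) = 3·5^j − 2·3^j for some j ≥ 0.
Then g(j+1) = 5g(j) + 4·3^j = 5·(3·5^j − 2·3^j) + 4·3^j = 3·5^{j+1} − 10·3^j + 4·3^j = 3·5^{j+1} − 6·3^j = 3·5^{j+1} − 2·3^{j+1}.
Hence g(n) = 3·5^n − 2·3^n for every n ≥ 0, by induction.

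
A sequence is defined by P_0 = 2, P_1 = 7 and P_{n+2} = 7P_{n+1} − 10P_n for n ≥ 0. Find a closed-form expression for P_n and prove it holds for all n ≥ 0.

Claim: P_n = 2^n + 5^n.

Base cases: P_0 = 2 and 2^0 + 5^0 = 2; P_1 = 7 and 2^1 + 5^1 = 7.
Assume P_i = 2^i + 5^i for all 0 ≤ i ≤ j, where j ≥ 1.
Then P_{j+1} = 7P_j − 10P_{j−1} = 7·(2^j + 5^j) − 10·(2^{j−1} + 5^{j−1}) = (7·2 − 10)2^{j−1} + (7·5 − 10)5^{j−1} = 4·2^{j−1} + 25·5^{j−1} = 2^{j+1} + 5^{j+1}.
This completes the inductive step, so P_n = 2^n + 5^n for all n ≥ 0.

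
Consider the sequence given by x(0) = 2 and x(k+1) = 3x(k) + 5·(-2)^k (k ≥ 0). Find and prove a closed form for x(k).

Claim: x(k) = 3·3^k − (-2)^k.

Base case: x(0) = 2, and 3·3^0 − (-2)^0 = 3 − 1 = 2.
Assume x(r) = 3·3^r − (-2)^r for some r ≥ 0.
Then x(r+1) = 3x(r) + 5·(-2)^r = 3·(3·3^r − (-2)^r) + 5·(-2)^r = 3·3^{r+1} − 3·(-2)^r + 5·(-2)^r = 3·3^{r+1} + 2·(-2)^r = 3·3^{r+1} − (-2)^{r+1}.
This completes the inductive step, so x(k) = 3·3^k − (-2)^k for all k ≥ 0.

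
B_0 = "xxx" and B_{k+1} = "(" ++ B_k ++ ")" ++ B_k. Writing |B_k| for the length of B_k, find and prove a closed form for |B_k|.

Claim: |B_k| = 5·2^k − 2.

Base case: |B_0| = 3, and 5·2^0 − 2 = 3.
Assume |B_r| = 5·2^r − 2.
Then |B_{r+1}| = 1 + |B_r| + 1 + |B_r| = 2|B_r| + 2 = 2(5·2^r − 2) + 2 = 5·2^{r+1} − 4 + 2 = 5·2^{r+1} − 2.
Hence |B_k| = 5·2^k − 2 for every k ≥ 0, by induction.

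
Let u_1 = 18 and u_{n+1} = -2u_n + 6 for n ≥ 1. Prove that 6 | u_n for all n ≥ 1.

Base case: u_1 = 18 = 6·3, so 6 | u_1.
Assume 6 | u_j, so u_j = 6t for some integer t.
Then u_{j+1} = -2u_j + 6 = -2·(6t) + 6 = 6(-2t + 1), so 6 | u_{j+1}.
Hence 6 | u_n for every n ≥ 1, by induction.

6 | u_n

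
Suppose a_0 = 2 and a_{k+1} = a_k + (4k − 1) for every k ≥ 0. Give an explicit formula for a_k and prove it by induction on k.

Claim: a_k = 2k^2 − 3k + 2.

Base case: a_0 = 2, and 2·0^2 − 3·0 + 2 = 2.
Assume a_m = 2m^2 − 3m + 2.
Then a_{m+1} = a_m + (4m − 1) = (2m^2 − 3m + 2) + (4m − 1) = 2m^2 + m + 1,
and 2·(m+1)^2 − 3·(m+1) + 2 = 2m^2 + m + 1.
This completes the inductive step, so a_k = 2k^2 − 3k + 2 for all k ≥ 0.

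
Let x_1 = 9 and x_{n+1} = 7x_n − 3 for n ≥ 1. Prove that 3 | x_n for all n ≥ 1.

Base case: x_1 = 9 = 3·3, so 3 | x_1.
Assume 3 | x_m, so x_m = 3t for some integer t.
Then x_{m+1} = 7x_m − 3 = 7·(3t) − 3 = 3(7t − 1), so 3 | x_{m+1}.
Hence 3 | x_n for every n ≥ 1, by induction.

3 | x_n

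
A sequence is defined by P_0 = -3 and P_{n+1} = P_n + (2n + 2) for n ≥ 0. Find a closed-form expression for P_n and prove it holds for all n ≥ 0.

Claim: P_n = n^2 + n − 3.

Base case: P_0 = -3, and 0^2 + 0 − 3 = -3.
Assume P_j = j^2 + j − 3.
Then P_{j+1} = P_j + (2j + 2) = (j^2 + j − 3) + (2j + 2) = j^2 + 3j − 1,
and (j+1)^2 + (j+1) − 3 = j^2 + 3j − 1.
This completes the inductive step, so P_n = n^2 + n − 3 for all n ≥ 0.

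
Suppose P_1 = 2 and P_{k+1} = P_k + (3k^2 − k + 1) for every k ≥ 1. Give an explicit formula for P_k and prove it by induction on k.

Claim: P_k = k^3 − 2k^2 + 2k + 1.

Base case: P_1 = 2, and 1^3 − 2·1^2 + 2·1 + 1 = 2.
Assume P_j = j^3 − 2j^2 + 2j + 1.
Then P_{j+1} = P_j + (3j^2 − j + 1) = (j^3 − 2j^2 + 2j + 1) + (3j^2 − j + 1) = j^3 + j^2 + j + 2,
and (j+1)^3 − 2·(j+1)^2 + 2·(j+1) + 1 = j^3 + j^2 + j + 2.
By induction, P_k = k^3 − 2k^2 + 2k + 1 for all k ≥ 1.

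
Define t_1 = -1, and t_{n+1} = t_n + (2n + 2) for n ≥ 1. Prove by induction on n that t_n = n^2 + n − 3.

Base case: t_1 = -1, and 1^2 + 1 − 3 = -1.
Assume t_r = r^2 + r − 3.
Then t_{r+1} = t_r + (2r + 2) = (r^2 + r − 3) + (2r + 2) = r^2 + 3r − 1,
and (r+1)^2 + (r+1) − 3 = r^2 + 3r − 1.
Hence t_n = n^2 + n − 3 for every n ≥ 1, by induction.

t_n = n^2 + n − 3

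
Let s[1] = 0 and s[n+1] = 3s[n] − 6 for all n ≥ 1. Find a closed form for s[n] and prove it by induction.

Claim: s[n] = -3^n + 3.

Base case: s[1] = 0, and -3^1 + 3 = -3 + 3 = 0.
Assume s[r] = -3^r + 3 for some r ≥ 1.
Then s[r+1] = 3s[r] − 6 = 3·(-3^r + 3) − 6 = -3^{r+1} + 9 − 6 = -3^{r+1} + 3.
So the formula holds for r+1, and by induction s[n] = -3^n + 3 for all n ≥ 1.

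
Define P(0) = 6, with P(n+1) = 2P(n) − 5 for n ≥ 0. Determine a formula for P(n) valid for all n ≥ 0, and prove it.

Claim: P(n) = 2^n + 5.

Base case: P(0) = 6, and 2^0 + 5 = 1 + 5 = 6.
Assume P(j) = 2^j + 5 for some j ≥ 0.
Then P(j+1) = 2P(j) − 5 = 2·(2^j + 5) − 5 = 2^{j+1} + 10 − 5 = 2^{j+1} + 5.
This completes the inductive step, so P(n) = 2^n + 5 for all n ≥ 0.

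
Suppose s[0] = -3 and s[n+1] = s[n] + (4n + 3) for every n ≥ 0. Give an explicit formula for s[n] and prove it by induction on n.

Claim: s[n] = 2n^2 + n − 3.

Base case: s[0] = -3, and 2·0^2 + 0 − 3 = -3.
Assume s[r] = 2r^2 + r − 3.
Then s[r+1] = s[r] + (4r + 3) = (2r^2 + r − 3) + (4r + 3) = 2r^2 + 5r,
and 2·(r+1)^2 + (r+1) − 3 = 2r^2 + 5r.
By induction, s[n] = 2n^2 + n − 3 for all n ≥ 0.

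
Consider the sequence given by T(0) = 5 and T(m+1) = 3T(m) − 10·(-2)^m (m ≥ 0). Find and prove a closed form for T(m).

Claim: T(m) = 3·3^m + 2·(-2)^m.

Base case: T(0) = 5, and 3·3^0 + 2·(-2)^0 = 3 + 2 = 5.
Assume T(k) = 3·3^k + 2·(-2)^k for some k ≥ 0.
Then T(k+1) = 3T(k) − 10·(-2)^k = 3·(3·3^k + 2·(-2)^k) − 10·(-2)^k = 3·3^{k+1} + 6·(-2)^k − 10·(-2)^k = 3·3^{k+1} − 4·(-2)^k = 3·3^{k+1} + 2·(-2)^{k+1}.
So the formula holds for k+1, and by induction T(m) = 3·3^m + 2·(-2)^m for all m ≥ 0.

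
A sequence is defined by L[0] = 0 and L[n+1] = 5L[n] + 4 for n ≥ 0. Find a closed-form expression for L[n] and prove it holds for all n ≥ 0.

Claim: L[n] = 5^n − 1.

Base case: L[0] = 0, and 5^0 − 1 = 1 − 1 = 0.
Assume L[j] = 5^j − 1 for some j ≥ 0.
Then L[j+1] = 5L[j] + 4 = 5·(5^j − 1) + 4 = 5^{j+1} − 5 + 4 = 5^{j+1} − 1.
So the formula holds for j+1, and by induction L[n] = 5^n − 1 for all n ≥ 0.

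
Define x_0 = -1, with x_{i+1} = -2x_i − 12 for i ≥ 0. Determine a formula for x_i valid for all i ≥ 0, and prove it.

Claim: x_i = 3·(-2)^i − 4.

Base case: x_0 = -1, and 3·(-2)^0 − 4 = 3 − 4 = -1.
Assume x_k = 3·(-2)^k − 4 for some k ≥ 0.
Then x_{k+1} = -2x_k − 12 = -2·(3·(-2)^k − 4) − 12 = -6·(-2)^k + 8 − 12 = 3·(-2)^{k+1} − 4.
Hence x_i = 3·(-2)^i − 4 for every i ≥ 0, by induction.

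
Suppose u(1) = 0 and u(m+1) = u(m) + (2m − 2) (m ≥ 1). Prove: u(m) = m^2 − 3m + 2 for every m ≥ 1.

Base case: u(1) = 0, and 1^2 − 3·1 + 2 = 0.
Assume u(k) = k^2 − 3k + 2.
Then u(k+1) = u(k) + (2k − 2) = (k^2 − 3k + 2) + (2k − 2) = k^2 − k,
and (k+1)^2 − 3·(k+1) + 2 = k^2 − k.
By induction, u(m) = m^2 − 3m + 2 for all m ≥ 1.

u(m) = m^2 − 3m + 2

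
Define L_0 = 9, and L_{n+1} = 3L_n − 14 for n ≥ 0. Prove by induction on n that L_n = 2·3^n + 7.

Base case: L_0 = 9, and 2·3^0 + 7 = 2 + 7 = 9.
Assume L_r = 2·3^r + 7 for some r ≥ 0.
Then L_{r+1} = 3L_r − 14 = 3·(2·3^r + 7) − 14 = 6·3^r + 21 − 14 = 2·3^{r+1} + 7.
Hence L_n = 2·3^n + 7 for every n ≥ 0, by induction.

L_n = 2·3^n + 7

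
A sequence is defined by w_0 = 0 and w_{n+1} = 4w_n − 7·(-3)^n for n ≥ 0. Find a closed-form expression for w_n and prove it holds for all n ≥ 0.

Claim: w_n = -4^n + (-3)^n.

Base case: w_0 = 0, and -4^0 + (-3)^0 = -1 + 1 = 0.
Assume w_m = -4^m + (-3)^m for some m ≥ 0.
Then w_{m+1} = 4w_m − 7·(-3)^m = 4·(-4^m + (-3)^m) − 7·(-3)^m = -4^{m+1} + 4·(-3)^m − 7·(-3)^m = -4^{m+1} − 3·(-3)^m = -4^{m+1} + (-3)^{m+1}.
So the formula holds for m+1, and by induction w_n = -4^n + (-3)^n for all n ≥ 0.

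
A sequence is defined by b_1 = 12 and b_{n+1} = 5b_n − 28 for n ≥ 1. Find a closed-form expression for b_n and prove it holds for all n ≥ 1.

Claim: b_n = 5^n + 7.

Base case: b_1 = 12, and 5^1 + 7 = 5 + 7 = 12.
Assume b_m = 5^m + 7 for some m ≥ 1.
Then b_{m+1} = 5b_m − 28 = 5·(5^m + 7) − 28 = 5^{m+1} + 35 − 28 = 5^{m+1} + 7.
Hence b_n = 5^n + 7 for every n ≥ 1, by induction.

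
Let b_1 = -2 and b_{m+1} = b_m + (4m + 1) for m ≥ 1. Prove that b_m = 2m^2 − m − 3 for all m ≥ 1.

Base case: b_1 = -2, and 2·1^2 − 1 − 3 = -2.
Assume b_k = 2k^2 − k − 3.
Then b_{k+1} = b_k + (4k + 1) = (2k^2 − k − 3) + (4k + 1) = 2k^2 + 3k − 2,
and 2·(k+1)^2 − (k+1) − 3 = 2k^2 + 3k − 2.
This completes the inductive step, so b_m = 2m^2 − m − 3 for all m ≥ 1.

b_m = 2m^2 − m − 3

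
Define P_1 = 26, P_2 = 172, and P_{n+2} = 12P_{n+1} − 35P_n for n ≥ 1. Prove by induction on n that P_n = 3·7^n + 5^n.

Base cases: P_1 = 26 and 3·7^1 + 5^1 = 26; P_2 = 172 and 3·7^2 + 5^2 = 172.
Assume P_j = 3·7^j + 5^j for all 1 ≤ j ≤ k, where k ≥ 2.
Then P_{k+1} = 12P_k − 35P_{k−1} = 12·(3·7^k + 5^k) − 35·(3·7^{k−1} + 5^{k−1}) = 3·(12·7 − 35)7^{k−1} + (12·5 − 35)5^{k−1} = 147·7^{k−1} + 25·5^{k−1} = 3·7^{k+1} + 5^{k+1}.
Hence P_n = 3·7^n + 5^n for every n ≥ 1, by strong induction.

P_n = 3·7^n + 5^n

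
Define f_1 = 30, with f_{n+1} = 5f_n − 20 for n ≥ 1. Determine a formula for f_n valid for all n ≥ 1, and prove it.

Claim: f_n = 5^{n+1} + 5.

Base case: f_1 = 30, and 5^{1+1} + 5 = 25 + 5 = 30.
Assume f_k = 5^{k+1} + 5 for some k ≥ 1.
Then f_{k+1} = 5f_k − 20 = 5·(5^{k+1} + 5) − 20 = 5^{k+2} + 25 − 20 = 5^{k+2} + 5.
This completes the inductive step, so f_n = 5^{n+1} + 5 for all n ≥ 1.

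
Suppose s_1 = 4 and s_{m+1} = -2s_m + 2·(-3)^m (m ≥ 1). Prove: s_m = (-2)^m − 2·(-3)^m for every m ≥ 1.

Base case: s_1 = 4, and (-2)^1 − 2·(-3)^1 = -2 + 6 = 4.
Assume s_k = (-2)^k − 2·(-3)^k for some k ≥ 1.
Then s_{k+1} = -2s_k + 2·(-3)^k = -2·((-2)^k − 2·(-3)^k) + 2·(-3)^k = (-2)^{k+1} + 4·(-3)^k + 2·(-3)^k = (-2)^{k+1} + 6·(-3)^k = (-2)^{k+1} − 2·(-3)^{k+1}.
Hence s_m = (-2)^m − 2·(-3)^m for every m ≥ 1, by induction.

s_m = (-2)^m − 2·(-3)^m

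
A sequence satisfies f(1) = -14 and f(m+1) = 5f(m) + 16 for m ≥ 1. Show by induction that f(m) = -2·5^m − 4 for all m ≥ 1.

Base case: f(1) = -14, and -2·5^1 − 4 = -10 − 4 = -14.
Assume f(k) = -2·5^k − 4 for some k ≥ 1.
Then f(k+1) = 5f(k) + 16 = 5·(-2·5^k − 4) + 16 = -10·5^k − 20 + 16 = -2·5^{k+1} − 4.
So the formula holds for k+1, and by induction f(m) = -2·5^m − 4 for all m ≥ 1.

f(m) = -2·5^m − 4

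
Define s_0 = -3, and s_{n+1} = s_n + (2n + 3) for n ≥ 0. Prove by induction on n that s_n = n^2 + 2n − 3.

Base case: s_0 = -3, and 0^2 + 2·0 − 3 = -3.
Assume s_m = m^2 + 2m − 3.
Then s_{m+1} = s_m + (2m + 3) = (m^2 + 2m − 3) + (2m + 3) = m^2 + 4m,
and (m+1)^2 + 2·(m+1) − 3 = m^2 + 4m.
This completes the inductive step, so s_n = n^2 + 2n − 3 for all n ≥ 0.

s_n = n^2 + 2n − 3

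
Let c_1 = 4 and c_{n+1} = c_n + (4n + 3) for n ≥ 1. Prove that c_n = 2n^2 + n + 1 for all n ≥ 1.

Base case: c_1 = 4, and 2·1^2 + 1 + 1 = 4.
Assume c_r = 2r^2 + r + 1.
Then c_{r+1} = c_r + (4r + 3) = (2r^2 + r + 1) + (4r + 3) = 2r^2 + 5r + 4,
and 2·(r+1)^2 + (r+1) + 1 = 2r^2 + 5r + 4.
By induction, c_n = 2n^2 + n + 1 for all n ≥ 1.

c_n = 2n^2 + n + 1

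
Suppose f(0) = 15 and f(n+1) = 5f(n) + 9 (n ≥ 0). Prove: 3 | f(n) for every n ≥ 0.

Base case: f(0) = 15 = 3·5, so 3 | f(0).
Assume 3 | f(j), so f(j) = 3t for some integer t.
Then f(j+1) = 5f(j) + 9 = 5·(3t) + 9 = 3(5t + 3), so 3 | f(j+1).
Hence 3 | f(n) for every n ≥ 0, by induction.

3 | f(n)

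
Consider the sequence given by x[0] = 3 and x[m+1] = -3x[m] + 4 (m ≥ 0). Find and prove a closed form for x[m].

Claim: x[m] = 2·(-3)^m + 1.

Base case: x[0] = 3, and 2·(-3)^0 + 1 = 2 + 1 = 3.
Assume x[k] = 2·(-3)^k + 1 for some k ≥ 0.
Then x[k+1] = -3x[k] + 4 = -3·(2·(-3)^k + 1) + 4 = -6·(-3)^k − 3 + 4 = 2·(-3)^{k+1} + 1.
Hence x[m] = 2·(-3)^m + 1 for every m ≥ 0, by induction.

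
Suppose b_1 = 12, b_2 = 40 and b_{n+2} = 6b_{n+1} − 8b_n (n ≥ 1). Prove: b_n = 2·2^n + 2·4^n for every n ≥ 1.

Base cases: b_1 = 12 and 2·2^1 + 2·4^1 = 12; b_2 = 40 and 2·2^2 + 2·4^2 = 40.
Assume b_j = 2·2^j + 2·4^j for all 1 ≤ j ≤ m, where m ≥ 2.
Then b_{m+1} = 6b_m − 8b_{m−1} = 6·(2·2^m + 2·4^m) − 8·(2·2^{m−1} + 2·4^{m−1}) = 2·(6·2 − 8)2^{m−1} + 2·(6·4 − 8)4^{m−1} = 8·2^{m−1} + 32·4^{m−1} = 2·2^{m+1} + 2·4^{m+1}.
So the formula holds for m+1, and by strong induction b_n = 2·2^n + 2·4^n for all n ≥ 1.

b_n = 2·2^n + 2·4^n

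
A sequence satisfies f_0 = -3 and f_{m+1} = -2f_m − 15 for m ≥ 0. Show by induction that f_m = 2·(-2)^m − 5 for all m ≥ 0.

Base case: f_0 = -3, and 2·(-2)^0 − 5 = 2 − 5 = -3.
Assume f_j = 2·(-2)^j − 5 for some j ≥ 0.
Then f_{j+1} = -2f_j − 15 = -2·(2·(-2)^j − 5) − 15 = -4·(-2)^j + 10 − 15 = 2·(-2)^{j+1} − 5.
Hence f_m = 2·(-2)^m − 5 for every m ≥ 0, by induction.

f_m = 2·(-2)^m − 5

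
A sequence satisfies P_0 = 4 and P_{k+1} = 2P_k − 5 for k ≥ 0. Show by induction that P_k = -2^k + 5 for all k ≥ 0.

Base case: P_0 = 4, and -2^0 + 5 = -1 + 5 = 4.
Assume P_j = -2^j + 5 for some j ≥ 0.
Then P_{j+1} = 2P_j − 5 = 2·(-2^j + 5) − 5 = -2^{j+1} + 10 − 5 = -2^{j+1} + 5.
By induction, P_k = -2^k + 5 for all k ≥ 0.

P_k = -2^k + 5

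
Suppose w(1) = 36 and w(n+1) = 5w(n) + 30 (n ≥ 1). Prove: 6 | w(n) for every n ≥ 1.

Base case: w(1) = 36 = 6·6, so 6 | w(1).
Assume 6 | w(k), so w(k) = 6t for some integer t.
Then w(k+1) = 5w(k) + 30 = 5·(6t) + 30 = 6(5t + 5), so 6 | w(k+1).
So the property holds for k+1, and by induction 6 | w(n) for all n ≥ 1.

6 | w(n)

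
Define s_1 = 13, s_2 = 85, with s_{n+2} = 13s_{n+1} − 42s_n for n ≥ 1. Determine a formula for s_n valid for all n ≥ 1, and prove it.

Claim: s_n = 6^n + 7^n.

Base cases: s_1 = 13 and 6^1 + 7^1 = 13; s_2 = 85 and 6^2 + 7^2 = 85.
Assume s_i = 6^i + 7^i for all 1 ≤ i ≤ j, where j ≥ 2.
Then s_{j+1} = 13s_j − 42s_{j−1} = 13·(6^j + 7^j) − 42·(6^{j−1} + 7^{j−1}) = (13·6 − 42)6^{j−1} + (13·7 − 42)7^{j−1} = 36·6^{j−1} + 49·7^{j−1} = 6^{j+1} + 7^{j+1}.
By strong induction, s_n = 6^n + 7^n for all n ≥ 1.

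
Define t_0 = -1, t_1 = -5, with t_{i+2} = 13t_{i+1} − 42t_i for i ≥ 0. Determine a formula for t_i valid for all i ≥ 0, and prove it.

Claim: t_i = 7^i − 2·6^i.

Base cases: t_0 = -1 and 7^0 − 2·6^0 = -1; t_1 = -5 and 7^1 − 2·6^1 = -5.
Assume t_j = 7^j − 2·6^j for all 0 ≤ j ≤ k, where k ≥ 1.
Then t_{k+1} = 13t_k − 42t_{k−1} = 13·(7^k − 2·6^k) − 42·(7^{k−1} − 2·6^{k−1}) = (13·7 − 42)7^{k−1} − 2·(13·6 − 42)6^{k−1} = 49·7^{k−1} − 72·6^{k−1} = 7^{k+1} − 2·6^{k+1}.
This completes the inductive step, so t_i = 7^i − 2·6^i for all i ≥ 0.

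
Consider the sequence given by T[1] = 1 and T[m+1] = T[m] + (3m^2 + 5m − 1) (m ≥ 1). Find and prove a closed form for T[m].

Claim: T[m] = m^3 + m^2 − 3m + 2.

Base case: T[1] = 1, and 1^3 + 1^2 − 3·1 + 2 = 1.
Assume T[k] = k^3 + k^2 − 3k + 2.
Then T[k+1] = T[k] + (3k^2 + 5k − 1) = (k^3 + k^2 − 3k + 2) + (3k^2 + 5k − 1) = k^3 + 4k^2 + 2k + 1,
and (k+1)^3 + (k+1)^2 − 3·(k+1) + 2 = k^3 + 4k^2 + 2k + 1.
This completes the inductive step, so T[m] = m^3 + m^2 − 3m + 2 for all m ≥ 1.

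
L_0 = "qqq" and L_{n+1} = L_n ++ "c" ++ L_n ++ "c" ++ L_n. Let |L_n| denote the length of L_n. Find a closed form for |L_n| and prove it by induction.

Claim: |L_n| = 4·3^n − 1.

Base case: |L_0| = 3, and 4·3^0 − 1 = 3.
Assume |L_r| = 4·3^r − 1.
Then |L_{r+1}| = 3|L_r| + 2 = 3(4·3^r − 1) + 2 = 4·3^{r+1} − 3 + 2 = 4·3^{r+1} − 1.
Hence |L_n| = 4·3^n − 1 for every n ≥ 0, by induction.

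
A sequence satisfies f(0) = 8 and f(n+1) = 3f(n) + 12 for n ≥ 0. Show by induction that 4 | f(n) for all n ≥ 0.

Base case: f(0) = 8 = 4·2, so 4 | f(0).
Assume 4 | f(m), so f(m) = 4t for some integer t.
Then f(m+1) = 3f(m) + 12 = 3·(4t) + 12 = 4(3t + 3), so 4 | f(m+1).
So the property holds for m+1, and by induction 4 | f(n) for all n ≥ 0.

4 | f(n)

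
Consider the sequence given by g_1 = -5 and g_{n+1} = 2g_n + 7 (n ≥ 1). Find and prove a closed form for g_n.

Claim: g_n = 2^n − 7.

Base case: g_1 = -5, and 2^1 − 7 = 2 − 7 = -5.
Assume g_k = 2^k − 7 for some k ≥ 1.
Then g_{k+1} = 2g_k + 7 = 2·(2^k − 7) + 7 = 2^{k+1} − 14 + 7 = 2^{k+1} − 7.
So the formula holds for k+1, and by induction g_n = 2^n − 7 for all n ≥ 1.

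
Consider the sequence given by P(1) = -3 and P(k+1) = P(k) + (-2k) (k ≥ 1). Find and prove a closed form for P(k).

Claim: P(k) = -k^2 + k − 3.

Base case: P(1) = -3, and -1^2 + 1 − 3 = -3.
Assume P(m) = -m^2 + m − 3.
Then P(m+1) = P(m) + (-2m) = (-m^2 + m − 3) + (-2m) = -m^2 − m − 3,
and -(m+1)^2 + (m+1) − 3 = -m^2 − m − 3.
Hence P(k) = -k^2 + k − 3 for every k ≥ 1, by induction.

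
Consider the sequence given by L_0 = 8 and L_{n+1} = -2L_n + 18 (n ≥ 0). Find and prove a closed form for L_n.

Claim: L_n = 2·(-2)^n + 6.

Base case: L_0 = 8, and 2·(-2)^0 + 6 = 2 + 6 = 8.
Assume L_r = 2·(-2)^r + 6 for some r ≥ 0.
Then L_{r+1} = -2L_r + 18 = -2·(2·(-2)^r + 6) + 18 = -4·(-2)^r − 12 + 18 = 2·(-2)^{r+1} + 6.
So the formula holds for r+1, and by induction L_n = 2·(-2)^n + 6 for all n ≥ 0.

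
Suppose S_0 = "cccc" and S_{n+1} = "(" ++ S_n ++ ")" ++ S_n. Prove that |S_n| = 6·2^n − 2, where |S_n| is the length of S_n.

Base case: |S_0| = 4, and 6·2^0 − 2 = 4.
Assume |S_r| = 6·2^r − 2.
Then |S_{r+1}| = 1 + |S_r| + 1 + |S_r| = 2|S_r| + 2 = 2(6·2^r − 2) + 2 = 6·2^{r+1} − 4 + 2 = 6·2^{r+1} − 2.
Hence |S_n| = 6·2^n − 2 for every n ≥ 0, by induction.

|S_n| = 6·2^n − 2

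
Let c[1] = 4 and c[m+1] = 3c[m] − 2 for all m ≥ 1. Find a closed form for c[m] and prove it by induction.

Claim: c[m] = 3^m + 1.

Base case: c[1] = 4, and 3^1 + 1 = 3 + 1 = 4.
Assume c[j] = 3^j + 1 for some j ≥ 1.
Then c[j+1] = 3c[j] − 2 = 3·(3^j + 1) − 2 = 3^{j+1} + 3 − 2 = 3^{j+1} + 1.
By induction, c[m] = 3^m + 1 for all m ≥ 1.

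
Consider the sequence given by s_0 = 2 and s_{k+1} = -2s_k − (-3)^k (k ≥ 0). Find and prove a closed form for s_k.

Claim: s_k = (-2)^k + (-3)^k.

Base case: s_0 = 2, and (-2)^0 + (-3)^0 = 1 + 1 = 2.
Assume s_m = (-2)^m + (-3)^m for some m ≥ 0.
Then s_{m+1} = -2s_m − (-3)^m = -2·((-2)^m + (-3)^m) − (-3)^m = (-2)^{m+1} − 2·(-3)^m − (-3)^m = (-2)^{m+1} − 3·(-3)^m = (-2)^{m+1} + (-3)^{m+1}.
So the formula holds for m+1, and by induction s_k = (-2)^k + (-3)^k for all k ≥ 0.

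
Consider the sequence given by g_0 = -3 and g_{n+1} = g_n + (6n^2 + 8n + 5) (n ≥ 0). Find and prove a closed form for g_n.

Claim: g_n = 2n^3 + n^2 + 2n − 3.

Base case: g_0 = -3, and 2·0^3 + 0^2 + 2·0 − 3 = -3.
Assume g_r = 2r^3 + r^2 + 2r − 3.
Then g_{r+1} = g_r + (6r^2 + 8r + 5) = (2r^3 + r^2 + 2r − 3) + (6r^2 + 8r + 5) = 2r^3 + 7r^2 + 10r + 2,
and 2·(r+1)^3 + (r+1)^2 + 2·(r+1) − 3 = 2r^3 + 7r^2 + 10r + 2.
This completes the inductive step, so g_n = 2n^3 + n^2 + 2n − 3 for all n ≥ 0.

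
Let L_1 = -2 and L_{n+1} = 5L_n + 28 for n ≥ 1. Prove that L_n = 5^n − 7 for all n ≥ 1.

Base case: L_1 = -2, and 5^1 − 7 = 5 − 7 = -2.
Assume L_j = 5^j − 7 for some j ≥ 1.
Then L_{j+1} = 5L_j + 28 = 5·(5^j − 7) + 28 = 5^{j+1} − 35 + 28 = 5^{j+1} − 7.
Hence L_n = 5^n − 7 for every n ≥ 1, by induction.

L_n = 5^n − 7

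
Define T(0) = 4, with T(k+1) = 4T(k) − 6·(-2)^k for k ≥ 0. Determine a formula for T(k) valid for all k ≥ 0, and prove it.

Claim: T(k) = 3·4^k + (-2)^k.

Base case: T(0) = 4, and 3·4^0 + (-2)^0 = 3 + 1 = 4.
Assume T(m) = 3·4^m + (-2)^m for some m ≥ 0.
Then T(m+1) = 4T(m) − 6·(-2)^m = 4·(3·4^m + (-2)^m) − 6·(-2)^m = 3·4^{m+1} + 4·(-2)^m − 6·(-2)^m = 3·4^{m+1} − 2·(-2)^m = 3·4^{m+1} + (-2)^{m+1}.
Hence T(k) = 3·4^k + (-2)^k for every k ≥ 0, by induction.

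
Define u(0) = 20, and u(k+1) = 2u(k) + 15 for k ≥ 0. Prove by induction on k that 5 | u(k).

Base case: u(0) = 20 = 5·4, so 5 | u(0).
Assume 5 | u(r), so u(r) = 5t for some integer t.
Then u(r+1) = 2u(r) + 15 = 2·(5t) + 15 = 5(2t + 3), so 5 | u(r+1).
By induction, 5 | u(k) for all k ≥ 0.

5 | u(k)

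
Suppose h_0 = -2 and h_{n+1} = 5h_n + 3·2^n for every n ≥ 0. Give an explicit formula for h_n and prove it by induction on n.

Claim: h_n = -5^n − 2^n.

Base case: h_0 = -2, and -5^0 − 2^0 = -1 − 1 = -2.
Assume h_j = -5^j − 2^j for some j ≥ 0.
Then h_{j+1} = 5h_j + 3·2^j = 5·(-5^j − 2^j) + 3·2^j = -5^{j+1} − 5·2^j + 3·2^j = -5^{j+1} − 2·2^j = -5^{j+1} − 2^{j+1}.
Hence h_n = -5^n − 2^n for every n ≥ 0, by induction.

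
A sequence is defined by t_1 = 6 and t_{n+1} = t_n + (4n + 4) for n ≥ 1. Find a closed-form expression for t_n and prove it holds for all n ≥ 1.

Claim: t_n = 2n^2 + 2n + 2.

Base case: t_1 = 6, and 2·1^2 + 2·1 + 2 = 6.
Assume t_j = 2j^2 + 2j + 2.
Then t_{j+1} = t_j + (4j + 4) = (2j^2 + 2j + 2) + (4j + 4) = 2j^2 + 6j + 6,
and 2·(j+1)^2 + 2·(j+1) + 2 = 2j^2 + 6j + 6.
By induction, t_n = 2n^2 + 2n + 2 for all n ≥ 1.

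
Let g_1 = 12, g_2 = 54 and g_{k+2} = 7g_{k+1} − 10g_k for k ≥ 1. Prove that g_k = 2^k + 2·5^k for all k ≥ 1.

Base cases: g_1 = 12 and 2^1 + 2·5^1 = 12; g_2 = 54 and 2^2 + 2·5^2 = 54.
Assume g_j = 2^j + 2·5^j for all 1 ≤ j ≤ r, where r ≥ 2.
Then g_{r+1} = 7g_r − 10g_{r−1} = 7·(2^r + 2·5^r) − 10·(2^{r−1} + 2·5^{r−1}) = (7·2 − 10)2^{r−1} + 2·(7·5 − 10)5^{r−1} = 4·2^{r−1} + 50·5^{r−1} = 2^{r+1} + 2·5^{r+1}.
By strong induction, g_k = 2^k + 2·5^k for all k ≥ 1.

g_k = 2^k + 2·5^k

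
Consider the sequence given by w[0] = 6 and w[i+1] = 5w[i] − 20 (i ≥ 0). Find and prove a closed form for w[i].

Claim: w[i] = 5^i + 5.

Base case: w[0] = 6, and 5^0 + 5 = 1 + 5 = 6.
Assume w[j] = 5^j + 5 for some j ≥ 0.
Then w[j+1] = 5w[j] − 20 = 5·(5^j + 5) − 20 = 5^{j+1} + 25 − 20 = 5^{j+1} + 5.
By induction, w[i] = 5^i + 5 for all i ≥ 0.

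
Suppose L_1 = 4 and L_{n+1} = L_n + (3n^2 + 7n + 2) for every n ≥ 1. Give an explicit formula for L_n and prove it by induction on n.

Claim: L_n = n^3 + 2n^2 − n + 2.

Base case: L_1 = 4, and 1^3 + 2·1^2 − 1 + 2 = 4.
Assume L_m = m^3 + 2m^2 − m + 2.
Then L_{m+1} = L_m + (3m^2 + 7m + 2) = (m^3 + 2m^2 − m + 2) + (3m^2 + 7m + 2) = m^3 + 5m^2 + 6m + 4,
and (m+1)^3 + 2·(m+1)^2 − (m+1) + 2 = m^3 + 5m^2 + 6m + 4.
By induction, L_n = n^3 + 2n^2 − n + 2 for all n ≥ 1.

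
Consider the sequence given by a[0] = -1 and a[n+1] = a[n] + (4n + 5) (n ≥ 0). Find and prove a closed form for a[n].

Claim: a[n] = 2n^2 + 3n − 1.

Base case: a[0] = -1, and 2·0^2 + 3·0 − 1 = -1.
Assume a[j] = 2j^2 + 3j − 1.
Then a[j+1] = a[j] + (4j + 5) = (2j^2 + 3j − 1) + (4j + 5) = 2j^2 + 7j + 4,
and 2·(j+1)^2 + 3·(j+1) − 1 = 2j^2 + 7j + 4.
Hence a[n] = 2n^2 + 3n − 1 for every n ≥ 0, by induction.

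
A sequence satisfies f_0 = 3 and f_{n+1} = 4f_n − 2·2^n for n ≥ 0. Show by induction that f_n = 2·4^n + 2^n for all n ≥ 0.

Base case: f_0 = 3, and 2·4^0 + 2^0 = 2 + 1 = 3.
Assume f_k = 2·4^k + 2^k for some k ≥ 0.
Then f_{k+1} = 4f_k − 2·2^k = 4·(2·4^k + 2^k) − 2·2^k = 2·4^{k+1} + 4·2^k − 2·2^k = 2·4^{k+1} + 2·2^k = 2·4^{k+1} + 2^{k+1}.
Hence f_n = 2·4^n + 2^n for every n ≥ 0, by induction.

f_n = 2·4^n + 2^n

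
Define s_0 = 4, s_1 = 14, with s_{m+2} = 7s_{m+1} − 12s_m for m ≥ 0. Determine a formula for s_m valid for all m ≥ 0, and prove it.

Claim: s_m = 2·4^m + 2·3^m.

Base cases: s_0 = 4 and 2·4^0 + 2·3^0 = 4; s_1 = 14 and 2·4^1 + 2·3^1 = 14.
Assume s_i = 2·4^i + 2·3^i for all 0 ≤ i ≤ j, where j ≥ 1.
Then s_{j+1} = 7s_j − 12s_{j−1} = 7·(2·4^j + 2·3^j) − 12·(2·4^{j−1} + 2·3^{j−1}) = 2·(7·4 − 12)4^{j−1} + 2·(7·3 − 12)3^{j−1} = 32·4^{j−1} + 18·3^{j−1} = 2·4^{j+1} + 2·3^{j+1}.
Hence s_m = 2·4^m + 2·3^m for every m ≥ 0, by strong induction.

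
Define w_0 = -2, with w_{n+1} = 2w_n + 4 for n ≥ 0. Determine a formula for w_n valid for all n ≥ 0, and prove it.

Claim: w_n = 2^{n+1} − 4.

Base case: w_0 = -2, and 2^{0+1} − 4 = 2 − 4 = -2.
Assume w_m = 2^{m+1} − 4 for some m ≥ 0.
Then w_{m+1} = 2w_m + 4 = 2·(2^{m+1} − 4) + 4 = 2^{m+2} − 8 + 4 = 2^{m+2} − 4.
By induction, w_n = 2^{n+1} − 4 for all n ≥ 0.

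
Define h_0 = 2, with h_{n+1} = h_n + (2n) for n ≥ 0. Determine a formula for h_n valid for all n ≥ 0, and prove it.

Claim: h_n = n^2 − n + 2.

Base case: h_0 = 2, and 0^2 − 0 + 2 = 2.
Assume h_k = k^2 − k + 2.
Then h_{k+1} = h_k + (2k) = (k^2 − k + 2) + (2k) = k^2 + k + 2,
and (k+1)^2 − (k+1) + 2 = k^2 + k + 2.
Hence h_n = n^2 − n + 2 for every n ≥ 0, by induction.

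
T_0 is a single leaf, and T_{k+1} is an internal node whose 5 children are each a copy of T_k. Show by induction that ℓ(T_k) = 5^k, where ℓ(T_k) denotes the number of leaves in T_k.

Base case: ℓ(T_0) = 1, and 5^0 = 1.
Assume ℓ(T_m) = 5^m.
Then ℓ(T_{m+1}) = 5·ℓ(T_m) = 5·5^m = 5^{m+1}.
So the formula holds for m+1, and by induction ℓ(T_k) = 5^k for all k ≥ 0.

ℓ(T_k) = 5^k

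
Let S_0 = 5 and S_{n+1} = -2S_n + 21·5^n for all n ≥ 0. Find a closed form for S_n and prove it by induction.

Claim: S_n = 2·(-2)^n + 3·5^n.

Base case: S_0 = 5, and 2·(-2)^0 + 3·5^0 = 2 + 3 = 5.
Assume S_j = 2·(-2)^j + 3·5^j for some j ≥ 0.
Then S_{j+1} = -2S_j + 21·5^j = -2·(2·(-2)^j + 3·5^j) + 21·5^j = 2·(-2)^{j+1} − 6·5^j + 21·5^j = 2·(-2)^{j+1} + 15·5^j = 2·(-2)^{j+1} + 3·5^{j+1}.
By induction, S_n = 2·(-2)^n + 3·5^n for all n ≥ 0.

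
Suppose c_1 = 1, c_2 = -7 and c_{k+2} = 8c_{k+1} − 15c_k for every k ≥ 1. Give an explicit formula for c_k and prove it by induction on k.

Claim: c_k = 2·3^k − 5^k.

Base cases: c_1 = 1 and 2·3^1 − 5^1 = 1; c_2 = -7 and 2·3^2 − 5^2 = -7.
Assume c_j = 2·3^j − 5^j for all 1 ≤ j ≤ r, where r ≥ 2.
Then c_{r+1} = 8c_r − 15c_{r−1} = 8·(2·3^r − 5^r) − 15·(2·3^{r−1} − 5^{r−1}) = 2·(8·3 − 15)3^{r−1} − (8·5 − 15)5^{r−1} = 18·3^{r−1} − 25·5^{r−1} = 2·3^{r+1} − 5^{r+1}.
This completes the inductive step, so c_k = 2·3^k − 5^k for all k ≥ 1.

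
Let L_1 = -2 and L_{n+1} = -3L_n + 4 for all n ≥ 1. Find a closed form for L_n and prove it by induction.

Claim: L_n = (-3)^n + 1.

Base case: L_1 = -2, and (-3)^1 + 1 = -3 + 1 = -2.
Assume L_j = (-3)^j + 1 for some j ≥ 1.
Then L_{j+1} = -3L_j + 4 = -3·((-3)^j + 1) + 4 = -3·(-3)^j − 3 + 4 = (-3)^{j+1} + 1.
So the formula holds for j+1, and by induction L_n = (-3)^n + 1 for all n ≥ 1.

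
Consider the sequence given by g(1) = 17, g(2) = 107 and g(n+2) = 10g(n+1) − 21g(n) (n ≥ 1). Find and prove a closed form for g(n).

Claim: g(n) = 2·7^n + 3^n.

Base cases: g(1) = 17 and 2·7^1 + 3^1 = 17; g(2) = 107 and 2·7^2 + 3^2 = 107.
Assume g(j) = 2·7^j + 3^j for all 1 ≤ j ≤ k, where k ≥ 2.
Then g(k+1) = 10g(k) − 21g(k−1) = 10·(2·7^k + 3^k) − 21·(2·7^{k−1} + 3^{k−1}) = 2·(10·7 − 21)7^{k−1} + (10·3 − 21)3^{k−1} = 98·7^{k−1} + 9·3^{k−1} = 2·7^{k+1} + 3^{k+1}.
By strong induction, g(n) = 2·7^n + 3^n for all n ≥ 1.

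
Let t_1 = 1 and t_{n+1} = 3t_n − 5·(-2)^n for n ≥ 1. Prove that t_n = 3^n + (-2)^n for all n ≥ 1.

Base case: t_1 = 1, and 3^1 + (-2)^1 = 3 − 2 = 1.
Assume t_r = 3^r + (-2)^r for some r ≥ 1.
Then t_{r+1} = 3t_r − 5·(-2)^r = 3·(3^r + (-2)^r) − 5·(-2)^r = 3^{r+1} + 3·(-2)^r − 5·(-2)^r = 3^{r+1} − 2·(-2)^r = 3^{r+1} + (-2)^{r+1}.
This completes the inductive step, so t_n = 3^n + (-2)^n for all n ≥ 1.

t_n = 3^n + (-2)^n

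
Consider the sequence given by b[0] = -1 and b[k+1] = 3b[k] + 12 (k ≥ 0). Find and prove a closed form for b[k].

Claim: b[k] = 5·3^k − 6.

Base case: b[0] = -1, and 5·3^0 − 6 = 5 − 6 = -1.
Assume b[j] = 5·3^j − 6 for some j ≥ 0.
Then b[j+1] = 3b[j] + 12 = 3·(5·3^j − 6) + 12 = 15·3^j − 18 + 12 = 5·3^{j+1} − 6.
So the formula holds for j+1, and by induction b[k] = 5·3^k − 6 for all k ≥ 0.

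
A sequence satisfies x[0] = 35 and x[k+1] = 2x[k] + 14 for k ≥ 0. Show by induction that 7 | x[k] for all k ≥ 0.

Base case: x[0] = 35 = 7·5, so 7 | x[0].
Assume 7 | x[r], so x[r] = 7t for some integer t.
Then x[r+1] = 2x[r] + 14 = 2·(7t) + 14 = 7(2t + 2), so 7 | x[r+1].
So the property holds for r+1, and by induction 7 | x[k] for all k ≥ 0.

7 | x[k]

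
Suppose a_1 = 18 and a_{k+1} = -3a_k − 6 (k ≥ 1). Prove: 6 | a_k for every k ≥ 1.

Base case: a_1 = 18 = 6·3, so 6 | a_1.
Assume 6 | a_m, so a_m = 6t for some integer t.
Then a_{m+1} = -3a_m − 6 = -3·(6t) − 6 = 6(-3t − 1), so 6 | a_{m+1}.
Hence 6 | a_k for every k ≥ 1, by induction.

6 | a_k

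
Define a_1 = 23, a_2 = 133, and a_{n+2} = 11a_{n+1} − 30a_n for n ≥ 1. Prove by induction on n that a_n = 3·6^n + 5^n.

Base cases: a_1 = 23 and 3·6^1 + 5^1 = 23; a_2 = 133 and 3·6^2 + 5^2 = 133.
Assume a_j = 3·6^j + 5^j for all 1 ≤ j ≤ m, where m ≥ 2.
Then a_{m+1} = 11a_m − 30a_{m−1} = 11·(3·6^m + 5^m) − 30·(3·6^{m−1} + 5^{m−1}) = 3·(11·6 − 30)6^{m−1} + (11·5 − 30)5^{m−1} = 108·6^{m−1} + 25·5^{m−1} = 3·6^{m+1} + 5^{m+1}.
Hence a_n = 3·6^n + 5^n for every n ≥ 1, by strong induction.

a_n = 3·6^n + 5^n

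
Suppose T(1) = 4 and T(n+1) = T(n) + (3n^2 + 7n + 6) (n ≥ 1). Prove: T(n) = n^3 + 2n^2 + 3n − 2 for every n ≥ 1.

Base case: T(1) = 4, and 1^3 + 2·1^2 + 3·1 − 2 = 4.
Assume T(j) = j^3 + 2j^2 + 3j − 2.
Then T(j+1) = T(j) + (3j^2 + 7j + 6) = (j^3 + 2j^2 + 3j − 2) + (3j^2 + 7j + 6) = j^3 + 5j^2 + 10j + 4,
and (j+1)^3 + 2·(j+1)^2 + 3·(j+1) − 2 = j^3 + 5j^2 + 10j + 4.
This completes the inductive step, so T(n) = n^3 + 2n^2 + 3n − 2 for all n ≥ 1.

T(n) = n^3 + 2n^2 + 3n − 2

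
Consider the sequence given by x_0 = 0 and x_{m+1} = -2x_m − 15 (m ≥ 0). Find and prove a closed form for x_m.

Claim: x_m = 5·(-2)^m − 5.

Base case: x_0 = 0, and 5·(-2)^0 − 5 = 5 − 5 = 0.
Assume x_j = 5·(-2)^j − 5 for some j ≥ 0.
Then x_{j+1} = -2x_j − 15 = -2·(5·(-2)^j − 5) − 15 = -10·(-2)^j + 10 − 15 = 5·(-2)^{j+1} − 5.
By induction, x_m = 5·(-2)^m − 5 for all m ≥ 0.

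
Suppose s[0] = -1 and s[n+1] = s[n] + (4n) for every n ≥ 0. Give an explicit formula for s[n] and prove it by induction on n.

Claim: s[n] = 2n^2 − 2n − 1.

Base case: s[0] = -1, and 2·0^2 − 2·0 − 1 = -1.
Assume s[r] = 2r^2 − 2r − 1.
Then s[r+1] = s[r] + (4r) = (2r^2 − 2r − 1) + (4r) = 2r^2 + 2r − 1,
and 2·(r+1)^2 − 2·(r+1) − 1 = 2r^2 + 2r − 1.
This completes the inductive step, so s[n] = 2n^2 − 2n − 1 for all n ≥ 0.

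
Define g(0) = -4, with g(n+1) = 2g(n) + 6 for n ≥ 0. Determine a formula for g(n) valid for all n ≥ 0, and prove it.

Claim: g(n) = 2^{n+1} − 6.

Base case: g(0) = -4, and 2^{0+1} − 6 = 2 − 6 = -4.
Assume g(r) = 2^{r+1} − 6 for some r ≥ 0.
Then g(r+1) = 2g(r) + 6 = 2·(2^{r+1} − 6) + 6 = 2^{r+2} − 12 + 6 = 2^{r+2} − 6.
Hence g(n) = 2^{n+1} − 6 for every n ≥ 0, by induction.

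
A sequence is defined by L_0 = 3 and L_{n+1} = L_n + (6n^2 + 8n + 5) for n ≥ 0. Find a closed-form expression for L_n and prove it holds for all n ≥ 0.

Claim: L_n = 2n^3 + n^2 + 2n + 3.

Base case: L_0 = 3, and 2·0^3 + 0^2 + 2·0 + 3 = 3.
Assume L_j = 2j^3 + j^2 + 2j + 3.
Then L_{j+1} = L_j + (6j^2 + 8j + 5) = (2j^3 + j^2 + 2j + 3) + (6j^2 + 8j + 5) = 2j^3 + 7j^2 + 10j + 8,
and 2·(j+1)^3 + (j+1)^2 + 2·(j+1) + 3 = 2j^3 + 7j^2 + 10j + 8.
This completes the inductive step, so L_n = 2n^3 + n^2 + 2n + 3 for all n ≥ 0.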